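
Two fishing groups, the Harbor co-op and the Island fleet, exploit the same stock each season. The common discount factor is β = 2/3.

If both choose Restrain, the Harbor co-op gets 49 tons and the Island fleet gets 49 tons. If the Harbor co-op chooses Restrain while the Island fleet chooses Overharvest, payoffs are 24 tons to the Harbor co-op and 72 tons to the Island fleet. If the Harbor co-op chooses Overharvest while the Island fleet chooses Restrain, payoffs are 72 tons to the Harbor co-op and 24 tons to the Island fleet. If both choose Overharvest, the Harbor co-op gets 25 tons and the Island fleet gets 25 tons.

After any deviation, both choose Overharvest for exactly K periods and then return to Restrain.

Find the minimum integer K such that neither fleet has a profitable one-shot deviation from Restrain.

2

IC: β(1−β^K)/(1−β) ≥ (72−49)/(49−25) = 23/24.
With β = 2/3: need 1 − β^K ≥ 23/24·(1−2/3)/(2/3), i.e. β^K ≤ 0.5208.
Since (2/3)^1 = 0.6667 and (2/3)^2 = 0.4444, the smallest such K is 2.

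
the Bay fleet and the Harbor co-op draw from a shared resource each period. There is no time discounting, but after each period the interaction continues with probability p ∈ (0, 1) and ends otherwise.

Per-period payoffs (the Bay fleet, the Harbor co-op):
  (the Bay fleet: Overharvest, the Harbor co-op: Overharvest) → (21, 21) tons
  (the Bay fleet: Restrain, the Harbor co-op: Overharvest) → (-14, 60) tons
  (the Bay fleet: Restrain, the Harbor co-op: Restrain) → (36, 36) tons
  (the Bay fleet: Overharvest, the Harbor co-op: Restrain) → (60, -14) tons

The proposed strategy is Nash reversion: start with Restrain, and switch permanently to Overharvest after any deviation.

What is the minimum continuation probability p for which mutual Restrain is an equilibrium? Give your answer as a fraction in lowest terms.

8/13

With no time discounting, the continuation probability p plays the role of the discount factor.
Grim-trigger IC: 36/(1−p) ≥ 60 + 21p/(1−p) ⇒ p ≥ (60−36)/(60−21) = 8/13.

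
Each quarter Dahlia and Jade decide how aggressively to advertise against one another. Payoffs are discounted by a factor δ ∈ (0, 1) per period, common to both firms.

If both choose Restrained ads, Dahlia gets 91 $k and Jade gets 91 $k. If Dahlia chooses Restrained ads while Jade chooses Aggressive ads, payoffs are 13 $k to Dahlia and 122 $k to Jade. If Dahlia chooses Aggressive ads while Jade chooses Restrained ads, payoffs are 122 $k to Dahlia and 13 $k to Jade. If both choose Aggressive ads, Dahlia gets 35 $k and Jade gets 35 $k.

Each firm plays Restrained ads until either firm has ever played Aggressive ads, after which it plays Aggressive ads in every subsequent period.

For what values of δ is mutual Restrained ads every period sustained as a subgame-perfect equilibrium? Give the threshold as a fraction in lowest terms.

91/(1−δ) ≥ 122 + 35δ/(1−δ)
91 ≥ 122 − 87δ
δ ≥ 31/87.

31/87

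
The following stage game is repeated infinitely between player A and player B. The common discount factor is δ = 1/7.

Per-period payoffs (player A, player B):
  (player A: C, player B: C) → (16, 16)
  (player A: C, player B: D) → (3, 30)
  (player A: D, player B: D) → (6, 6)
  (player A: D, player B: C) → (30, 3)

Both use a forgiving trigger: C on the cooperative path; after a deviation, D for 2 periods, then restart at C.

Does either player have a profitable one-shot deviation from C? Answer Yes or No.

Yes

IC: δ+…+δ^2 ≥ (30−16)/(16−6) = 7/5.
At δ = 1/7: partial sum = 0.1633 < 1.4000. Cooperation not sustainable.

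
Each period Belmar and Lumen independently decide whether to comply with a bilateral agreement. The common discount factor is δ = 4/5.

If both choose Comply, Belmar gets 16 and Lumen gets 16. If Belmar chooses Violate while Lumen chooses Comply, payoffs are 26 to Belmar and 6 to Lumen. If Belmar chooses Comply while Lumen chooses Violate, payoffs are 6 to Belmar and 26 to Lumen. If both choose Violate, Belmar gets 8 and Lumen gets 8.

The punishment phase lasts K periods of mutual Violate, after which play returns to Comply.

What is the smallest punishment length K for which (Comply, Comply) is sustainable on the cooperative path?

2

IC: δ(1−δ^K)/(1−δ) ≥ (26−16)/(16−8) = 5/4.
With δ = 4/5: need 1 − δ^K ≥ 5/4·(1−4/5)/(4/5), i.e. δ^K ≤ 0.6875.
Since (4/5)^1 = 0.8000 and (4/5)^2 = 0.6400, the smallest such K is 2.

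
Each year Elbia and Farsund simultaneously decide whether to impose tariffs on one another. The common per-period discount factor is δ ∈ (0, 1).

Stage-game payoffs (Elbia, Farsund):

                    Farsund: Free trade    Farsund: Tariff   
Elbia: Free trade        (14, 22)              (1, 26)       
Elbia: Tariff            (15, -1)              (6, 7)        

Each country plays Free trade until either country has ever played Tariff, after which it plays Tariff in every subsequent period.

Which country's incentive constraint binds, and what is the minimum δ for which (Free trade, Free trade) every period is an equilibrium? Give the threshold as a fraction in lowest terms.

Farsund; δ ≥ 4/19

For Elbia: deviation gain 15−14 = 1, per-period punishment loss 14−6 = 8. IC gives δ ≥ 1/9.
For Farsund: gain 4, loss 15 per period, so δ ≥ 4/19.
The tighter constraint is Farsund's, so cooperation needs δ ≥ 4/19.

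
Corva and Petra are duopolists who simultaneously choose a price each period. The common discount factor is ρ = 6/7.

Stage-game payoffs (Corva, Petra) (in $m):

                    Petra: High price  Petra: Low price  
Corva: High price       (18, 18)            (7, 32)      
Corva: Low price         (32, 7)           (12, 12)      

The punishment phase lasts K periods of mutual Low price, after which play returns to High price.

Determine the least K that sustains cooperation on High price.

Need Σ_{k=1}^{K} ρ^k ≥ (32−18)/(18−12) = 2.3333 at ρ = 6/7.
At K = 3 the sum is 2.2216 < 2.3333; at K = 4 it is 2.7613 ≥ 2.3333.
So the minimum punishment length is K = 4.

4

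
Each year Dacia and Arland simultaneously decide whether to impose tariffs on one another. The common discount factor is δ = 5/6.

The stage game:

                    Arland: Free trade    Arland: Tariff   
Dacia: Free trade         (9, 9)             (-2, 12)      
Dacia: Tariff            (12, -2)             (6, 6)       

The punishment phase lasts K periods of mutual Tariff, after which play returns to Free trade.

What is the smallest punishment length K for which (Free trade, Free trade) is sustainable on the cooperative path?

2

IC: δ(1−δ^K)/(1−δ) ≥ (12−9)/(9−6) = 1.
With δ = 5/6: need 1 − δ^K ≥ 1·(1−5/6)/(5/6), i.e. δ^K ≤ 0.8000.
Since (5/6)^1 = 0.8333 and (5/6)^2 = 0.6944, the smallest such K is 2.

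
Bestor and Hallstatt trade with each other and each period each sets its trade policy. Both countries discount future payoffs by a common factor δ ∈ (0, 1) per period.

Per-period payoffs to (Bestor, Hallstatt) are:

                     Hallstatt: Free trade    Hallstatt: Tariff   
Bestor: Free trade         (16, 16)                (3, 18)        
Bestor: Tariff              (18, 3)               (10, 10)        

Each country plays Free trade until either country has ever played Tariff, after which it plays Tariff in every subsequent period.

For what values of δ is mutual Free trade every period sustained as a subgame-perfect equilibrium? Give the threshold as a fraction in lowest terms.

Under grim trigger the critical discount factor is (T−C)/(T−P) with T = 18, C = 16, P = 10.
δ* = (18−16)/(18−10) = 2/8 = 1/4.

1/4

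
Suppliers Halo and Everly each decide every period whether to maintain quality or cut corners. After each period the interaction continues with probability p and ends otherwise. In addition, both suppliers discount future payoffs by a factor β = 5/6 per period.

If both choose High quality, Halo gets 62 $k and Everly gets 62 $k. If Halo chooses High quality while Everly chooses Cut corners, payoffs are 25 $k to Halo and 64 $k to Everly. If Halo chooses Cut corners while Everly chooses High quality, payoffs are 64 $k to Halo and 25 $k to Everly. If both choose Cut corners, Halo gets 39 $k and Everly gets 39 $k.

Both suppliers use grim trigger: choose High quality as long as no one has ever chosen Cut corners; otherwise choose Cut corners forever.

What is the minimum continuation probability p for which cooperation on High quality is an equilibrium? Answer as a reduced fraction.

12/125

Expected continuation weight on next period's payoff is β·p = 5/6·p, which plays the role of the discount factor.
Cooperation requires 5/6·p ≥ (64−62)/(64−39) = 2/25, hence p ≥ 12/125.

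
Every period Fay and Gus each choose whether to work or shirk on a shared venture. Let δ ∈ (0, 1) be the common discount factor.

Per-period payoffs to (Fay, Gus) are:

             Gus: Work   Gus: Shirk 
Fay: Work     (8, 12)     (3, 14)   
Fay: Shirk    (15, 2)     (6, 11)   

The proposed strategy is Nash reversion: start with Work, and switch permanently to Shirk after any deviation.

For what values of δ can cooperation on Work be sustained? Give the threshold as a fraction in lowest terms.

7/9

Fay: cooperation gives 8 each period; deviation gives 15 once then 6 forever.
  8/(1−δ) ≥ 15 + 6δ/(1−δ) ⇒ δ ≥ 7/9.
Gus: cooperation gives 12 each period; deviation gives 14 once then 11 forever.
  δ ≥ 2/3.
Both must hold, so the binding constraint is Fay's: δ ≥ 7/9.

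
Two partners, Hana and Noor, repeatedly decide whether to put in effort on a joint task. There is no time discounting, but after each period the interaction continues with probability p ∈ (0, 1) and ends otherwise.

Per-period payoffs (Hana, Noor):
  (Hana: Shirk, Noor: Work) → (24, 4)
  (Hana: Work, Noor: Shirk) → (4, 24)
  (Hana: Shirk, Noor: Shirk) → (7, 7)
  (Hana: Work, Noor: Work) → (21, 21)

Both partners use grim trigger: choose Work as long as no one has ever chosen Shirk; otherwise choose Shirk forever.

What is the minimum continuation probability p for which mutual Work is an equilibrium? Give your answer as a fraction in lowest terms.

3/17

With no time discounting, the continuation probability p plays the role of the discount factor.
Grim-trigger IC: 21/(1−p) ≥ 24 + 7p/(1−p) ⇒ p ≥ (24−21)/(24−7) = 3/17.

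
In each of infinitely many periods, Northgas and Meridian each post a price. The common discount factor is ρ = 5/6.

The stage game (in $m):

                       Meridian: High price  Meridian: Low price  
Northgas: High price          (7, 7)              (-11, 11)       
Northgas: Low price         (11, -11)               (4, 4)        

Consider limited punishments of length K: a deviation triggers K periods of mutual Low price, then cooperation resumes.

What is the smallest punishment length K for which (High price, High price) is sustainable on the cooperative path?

IC: ρ(1−ρ^K)/(1−ρ) ≥ (11−7)/(7−4) = 4/3.
With ρ = 5/6: need 1 − ρ^K ≥ 4/3·(1−5/6)/(5/6), i.e. ρ^K ≤ 0.7333.
Since (5/6)^1 = 0.8333 and (5/6)^2 = 0.6944, the smallest such K is 2.

2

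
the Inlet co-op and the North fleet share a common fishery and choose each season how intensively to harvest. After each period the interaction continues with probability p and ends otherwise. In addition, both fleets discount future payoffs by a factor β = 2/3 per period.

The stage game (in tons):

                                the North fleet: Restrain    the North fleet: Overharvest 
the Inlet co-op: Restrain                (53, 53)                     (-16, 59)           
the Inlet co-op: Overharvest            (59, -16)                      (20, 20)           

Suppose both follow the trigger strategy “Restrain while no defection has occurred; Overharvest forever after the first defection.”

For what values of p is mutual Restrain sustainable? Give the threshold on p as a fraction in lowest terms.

Expected continuation weight on next period's payoff is β·p = 2/3·p, which plays the role of the discount factor.
Cooperation requires 2/3·p ≥ (59−53)/(59−20) = 2/13, hence p ≥ 3/13.

3/13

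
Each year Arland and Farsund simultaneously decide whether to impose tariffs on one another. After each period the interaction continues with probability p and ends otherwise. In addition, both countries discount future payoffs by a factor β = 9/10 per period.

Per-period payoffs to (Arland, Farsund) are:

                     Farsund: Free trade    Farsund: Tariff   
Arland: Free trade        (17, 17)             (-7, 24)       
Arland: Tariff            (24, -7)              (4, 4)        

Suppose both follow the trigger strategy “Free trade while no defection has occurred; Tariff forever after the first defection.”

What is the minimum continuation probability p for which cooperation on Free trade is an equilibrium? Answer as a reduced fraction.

7/18

With continuation probability p and discount β, the effective per-period discount factor is βp.
Grim-trigger IC: βp ≥ (24−17)/(24−4) = 7/20.
So p ≥ (7/20)/(9/10) = 7/18.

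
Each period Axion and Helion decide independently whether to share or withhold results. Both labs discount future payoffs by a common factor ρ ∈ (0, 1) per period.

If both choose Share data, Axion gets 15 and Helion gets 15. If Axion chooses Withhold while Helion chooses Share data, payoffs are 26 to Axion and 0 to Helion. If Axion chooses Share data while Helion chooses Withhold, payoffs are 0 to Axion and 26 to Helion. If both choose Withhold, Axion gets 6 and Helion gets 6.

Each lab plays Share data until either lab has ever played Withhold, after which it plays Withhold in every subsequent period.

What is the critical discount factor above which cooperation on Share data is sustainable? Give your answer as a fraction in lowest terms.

One-period gain from deviating is 26 − 15 = 11. The loss is 15 − 6 = 9 in every subsequent period, with present value 9·ρ/(1−ρ).
Deviation is unprofitable when 9·ρ/(1−ρ) ≥ 11, i.e. ρ/(1−ρ) ≥ 11/9.
Equivalently ρ ≥ 11/(11+9) = 11/20.

11/20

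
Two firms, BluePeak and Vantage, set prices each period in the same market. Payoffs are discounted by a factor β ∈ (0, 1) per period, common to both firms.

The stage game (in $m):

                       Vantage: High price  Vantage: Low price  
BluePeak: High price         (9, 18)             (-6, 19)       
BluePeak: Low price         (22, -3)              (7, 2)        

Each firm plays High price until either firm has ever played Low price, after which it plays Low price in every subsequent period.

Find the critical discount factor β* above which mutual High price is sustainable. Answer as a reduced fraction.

BluePeak: cooperation gives 9 each period; deviation gives 22 once then 7 forever.
  9/(1−β) ≥ 22 + 7β/(1−β) ⇒ β ≥ 13/15.
Vantage: cooperation gives 18 each period; deviation gives 19 once then 2 forever.
  β ≥ 1/17.
Both must hold, so the binding constraint is BluePeak's: β ≥ 13/15.

13/15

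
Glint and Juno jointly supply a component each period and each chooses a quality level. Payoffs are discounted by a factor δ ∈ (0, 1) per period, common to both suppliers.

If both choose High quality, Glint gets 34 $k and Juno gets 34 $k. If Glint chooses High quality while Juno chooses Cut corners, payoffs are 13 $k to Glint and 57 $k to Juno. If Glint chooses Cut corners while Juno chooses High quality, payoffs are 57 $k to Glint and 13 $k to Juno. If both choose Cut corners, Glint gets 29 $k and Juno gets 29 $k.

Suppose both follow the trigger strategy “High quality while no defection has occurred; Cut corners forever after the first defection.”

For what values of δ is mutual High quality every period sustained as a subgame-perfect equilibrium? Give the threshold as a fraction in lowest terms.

Cooperation forever yields 34 each period: 34/(1−δ).
Deviating yields 57 once, then 29 forever: 57 + 29δ/(1−δ).
No profitable deviation requires 34/(1−δ) ≥ 57 + 29δ/(1−δ).
Multiplying by (1−δ): 34 ≥ 57(1−δ) + 29δ = 57 − 28δ.
So 28δ ≥ 23, i.e. δ ≥ 23/28.

23/28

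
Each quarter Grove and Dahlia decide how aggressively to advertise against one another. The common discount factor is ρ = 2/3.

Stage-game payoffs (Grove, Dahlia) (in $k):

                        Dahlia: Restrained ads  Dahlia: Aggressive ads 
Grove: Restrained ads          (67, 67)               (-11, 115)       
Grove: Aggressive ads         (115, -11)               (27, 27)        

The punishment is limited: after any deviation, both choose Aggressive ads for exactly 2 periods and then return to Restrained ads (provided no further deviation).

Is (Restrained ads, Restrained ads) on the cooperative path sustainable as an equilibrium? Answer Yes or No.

No

A one-shot deviation gives 115 now, then 27 for 2 periods, then back to 67.
Gain from deviating: (115−67) today; loss: (67−27) in each of the next 2 periods.
No-deviation condition: (67−27)(ρ+…+ρ^2) ≥ 115−67, i.e. ρ+…+ρ^2 ≥ 6/5.
At ρ = 2/3: ρ+…+ρ^2 = 1.1111 < 1.2000.
So cooperation is not sustainable.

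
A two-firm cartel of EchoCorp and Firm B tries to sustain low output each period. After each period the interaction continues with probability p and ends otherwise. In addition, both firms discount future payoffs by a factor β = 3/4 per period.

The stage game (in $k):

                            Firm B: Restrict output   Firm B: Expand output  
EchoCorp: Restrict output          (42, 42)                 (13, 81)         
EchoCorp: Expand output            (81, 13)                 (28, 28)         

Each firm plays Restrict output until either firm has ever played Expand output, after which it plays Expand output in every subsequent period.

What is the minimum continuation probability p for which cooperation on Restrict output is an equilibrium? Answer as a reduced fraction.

52/53

With continuation probability p and discount β, the effective per-period discount factor is βp.
Grim-trigger IC: βp ≥ (81−42)/(81−28) = 39/53.
So p ≥ (39/53)/(3/4) = 52/53.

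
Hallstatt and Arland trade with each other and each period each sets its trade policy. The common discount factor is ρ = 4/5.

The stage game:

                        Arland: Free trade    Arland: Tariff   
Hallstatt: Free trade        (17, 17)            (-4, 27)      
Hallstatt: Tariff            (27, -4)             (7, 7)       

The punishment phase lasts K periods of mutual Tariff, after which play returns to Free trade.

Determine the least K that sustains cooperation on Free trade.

IC: ρ(1−ρ^K)/(1−ρ) ≥ (27−17)/(17−7) = 1.
With ρ = 4/5: need 1 − ρ^K ≥ 1·(1−4/5)/(4/5), i.e. ρ^K ≤ 0.7500.
Since (4/5)^1 = 0.8000 and (4/5)^2 = 0.6400, the smallest such K is 2.

2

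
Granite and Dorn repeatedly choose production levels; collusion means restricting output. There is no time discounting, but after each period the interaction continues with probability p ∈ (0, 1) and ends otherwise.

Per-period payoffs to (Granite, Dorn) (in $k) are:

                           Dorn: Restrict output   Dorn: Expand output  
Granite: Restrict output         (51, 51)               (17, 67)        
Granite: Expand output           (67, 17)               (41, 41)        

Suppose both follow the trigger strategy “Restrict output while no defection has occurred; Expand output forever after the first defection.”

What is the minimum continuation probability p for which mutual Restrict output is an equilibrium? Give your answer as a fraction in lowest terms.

8/13

Expected cooperation value is 51 + p·51 + p²·51 + … = 51/(1−p); deviation gives 67 + p·41/(1−p).
51 ≥ 67(1−p) + 41p ⇒ 26p ≥ 16 ⇒ p ≥ 16/26 = 8/13.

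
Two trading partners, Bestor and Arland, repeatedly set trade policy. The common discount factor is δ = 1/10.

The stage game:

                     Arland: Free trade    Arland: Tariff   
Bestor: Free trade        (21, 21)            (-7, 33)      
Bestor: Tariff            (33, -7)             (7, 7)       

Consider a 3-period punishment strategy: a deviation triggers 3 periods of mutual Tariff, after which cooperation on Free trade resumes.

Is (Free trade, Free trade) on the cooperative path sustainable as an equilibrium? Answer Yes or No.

IC: δ+…+δ^3 ≥ (33−21)/(21−7) = 6/7.
At δ = 1/10: partial sum = 0.1110 < 0.8571. Cooperation not sustainable.

No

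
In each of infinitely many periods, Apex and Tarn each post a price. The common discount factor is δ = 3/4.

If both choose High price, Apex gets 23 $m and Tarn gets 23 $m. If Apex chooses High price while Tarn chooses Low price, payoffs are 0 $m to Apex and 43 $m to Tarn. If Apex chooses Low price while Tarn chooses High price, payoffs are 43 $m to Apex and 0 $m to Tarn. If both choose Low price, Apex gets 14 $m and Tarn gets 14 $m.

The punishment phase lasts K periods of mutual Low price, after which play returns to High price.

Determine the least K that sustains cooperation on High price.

Need Σ_{k=1}^{K} δ^k ≥ (43−23)/(23−14) = 2.2222 at δ = 3/4.
At K = 4 the sum is 2.0508 < 2.2222; at K = 5 it is 2.2881 ≥ 2.2222.
So the minimum punishment length is K = 5.

5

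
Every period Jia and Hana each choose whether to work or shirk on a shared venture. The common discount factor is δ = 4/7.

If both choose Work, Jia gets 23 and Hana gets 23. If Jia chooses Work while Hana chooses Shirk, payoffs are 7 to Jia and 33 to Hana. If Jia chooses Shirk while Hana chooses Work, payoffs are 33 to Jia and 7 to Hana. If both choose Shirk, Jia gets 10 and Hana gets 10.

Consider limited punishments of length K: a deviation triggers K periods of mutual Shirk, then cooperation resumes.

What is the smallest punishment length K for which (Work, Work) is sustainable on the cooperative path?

2

IC: δ(1−δ^K)/(1−δ) ≥ (33−23)/(23−10) = 10/13.
With δ = 4/7: need 1 − δ^K ≥ 10/13·(1−4/7)/(4/7), i.e. δ^K ≤ 0.4231.
Since (4/7)^1 = 0.5714 and (4/7)^2 = 0.3265, the smallest such K is 2.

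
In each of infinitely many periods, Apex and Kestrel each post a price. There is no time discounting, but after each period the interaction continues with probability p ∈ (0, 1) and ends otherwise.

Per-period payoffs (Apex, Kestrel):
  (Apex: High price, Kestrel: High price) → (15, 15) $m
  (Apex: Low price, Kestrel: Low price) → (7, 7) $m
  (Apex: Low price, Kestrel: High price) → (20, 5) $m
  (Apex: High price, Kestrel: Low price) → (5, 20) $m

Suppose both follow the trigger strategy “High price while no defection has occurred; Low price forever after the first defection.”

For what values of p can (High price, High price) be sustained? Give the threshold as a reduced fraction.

5/13

Expected cooperation value is 15 + p·15 + p²·15 + … = 15/(1−p); deviation gives 20 + p·7/(1−p).
15 ≥ 20(1−p) + 7p ⇒ 13p ≥ 5 ⇒ p ≥ 5/13.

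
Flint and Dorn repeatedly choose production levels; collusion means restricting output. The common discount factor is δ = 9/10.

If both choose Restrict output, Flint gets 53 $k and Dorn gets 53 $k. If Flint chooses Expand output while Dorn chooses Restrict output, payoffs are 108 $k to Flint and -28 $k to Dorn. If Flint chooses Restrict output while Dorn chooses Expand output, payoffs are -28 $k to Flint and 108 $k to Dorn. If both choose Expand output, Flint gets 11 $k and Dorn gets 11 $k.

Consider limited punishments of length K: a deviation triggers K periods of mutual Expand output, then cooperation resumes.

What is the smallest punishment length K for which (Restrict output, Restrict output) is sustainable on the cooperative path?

IC: δ(1−δ^K)/(1−δ) ≥ (108−53)/(53−11) = 55/42.
With δ = 9/10: need 1 − δ^K ≥ 55/42·(1−9/10)/(9/10), i.e. δ^K ≤ 0.8545.
Since (9/10)^1 = 0.9000 and (9/10)^2 = 0.8100, the smallest such K is 2.

2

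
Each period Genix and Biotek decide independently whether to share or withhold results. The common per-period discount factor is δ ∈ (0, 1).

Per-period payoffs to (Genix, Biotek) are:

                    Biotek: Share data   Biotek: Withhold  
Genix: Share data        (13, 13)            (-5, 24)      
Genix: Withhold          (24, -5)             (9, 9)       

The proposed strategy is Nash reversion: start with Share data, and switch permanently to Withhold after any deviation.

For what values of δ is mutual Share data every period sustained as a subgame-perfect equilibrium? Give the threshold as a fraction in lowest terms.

13/(1−δ) ≥ 24 + 9δ/(1−δ)
13 ≥ 24 − 15δ
δ ≥ 11/15.

11/15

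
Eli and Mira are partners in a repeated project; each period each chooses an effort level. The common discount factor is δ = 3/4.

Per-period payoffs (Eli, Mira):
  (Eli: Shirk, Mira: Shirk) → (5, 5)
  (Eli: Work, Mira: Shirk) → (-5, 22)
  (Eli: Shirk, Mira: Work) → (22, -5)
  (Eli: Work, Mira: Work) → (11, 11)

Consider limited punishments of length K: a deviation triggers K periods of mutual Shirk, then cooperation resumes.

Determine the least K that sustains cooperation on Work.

4

No profitable deviation requires (11−5)(δ+…+δ^K) ≥ 22−11, i.e. δ+…+δ^K ≥ 11/6 ≈ 1.8333.
With δ = 3/4, the partial sums are K=1: 0.7500, K=2: 1.3125, K=3: 1.7344, K=4: 2.0508.
K = 4 is the first length at which the sum reaches 1.8333.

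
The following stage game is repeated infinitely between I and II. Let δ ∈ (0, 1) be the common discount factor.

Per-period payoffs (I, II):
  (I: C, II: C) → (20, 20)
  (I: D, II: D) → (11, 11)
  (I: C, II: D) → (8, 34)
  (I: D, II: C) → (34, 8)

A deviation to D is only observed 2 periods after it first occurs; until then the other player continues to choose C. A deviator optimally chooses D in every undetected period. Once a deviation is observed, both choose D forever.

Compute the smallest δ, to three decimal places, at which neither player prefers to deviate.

The best deviation is to choose D for all 2 undetected periods, earning 34 each, then 11 forever once detected.
Deviation value: 34(1−δ^2)/(1−δ) + 11δ^2/(1−δ); cooperation value: 20/(1−δ).
IC: 20 ≥ 34(1−δ^2) + 11δ^2 = 34 − 23δ^2.
So δ^2 ≥ 14/23, giving δ ≥ (14/23)^(1/2) ≈ 0.780.

0.780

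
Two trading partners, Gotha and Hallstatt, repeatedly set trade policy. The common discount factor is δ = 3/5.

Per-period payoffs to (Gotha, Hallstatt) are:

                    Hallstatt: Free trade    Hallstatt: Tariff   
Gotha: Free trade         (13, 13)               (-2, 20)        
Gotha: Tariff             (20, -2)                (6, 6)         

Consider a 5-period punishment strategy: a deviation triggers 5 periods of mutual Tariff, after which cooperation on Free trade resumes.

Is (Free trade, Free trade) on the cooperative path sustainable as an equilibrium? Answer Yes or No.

A one-shot deviation gives 20 now, then 6 for 5 periods, then back to 13.
Gain from deviating: (20−13) today; loss: (13−6) in each of the next 5 periods.
No-deviation condition: (13−6)(δ+…+δ^5) ≥ 20−13, i.e. δ+…+δ^5 ≥ 1.
At δ = 3/5: δ+…+δ^5 = 1.3834 ≥ 1.0000.
So cooperation is sustainable.

Yes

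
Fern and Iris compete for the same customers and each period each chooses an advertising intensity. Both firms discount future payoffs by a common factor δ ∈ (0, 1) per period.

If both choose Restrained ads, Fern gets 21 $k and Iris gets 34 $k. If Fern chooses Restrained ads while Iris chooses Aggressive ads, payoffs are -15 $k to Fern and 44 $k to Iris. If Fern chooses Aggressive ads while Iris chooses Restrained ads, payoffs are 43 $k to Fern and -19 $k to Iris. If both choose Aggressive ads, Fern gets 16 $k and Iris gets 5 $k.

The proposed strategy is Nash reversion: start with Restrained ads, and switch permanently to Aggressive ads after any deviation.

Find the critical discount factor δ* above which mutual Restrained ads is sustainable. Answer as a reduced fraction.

22/27

Fern's threshold: (43−21)/(43−16) = 22/27.
Iris's threshold: (44−34)/(44−5) = 10/39.
22/27 > 10/39, so Fern binds and δ* = 22/27.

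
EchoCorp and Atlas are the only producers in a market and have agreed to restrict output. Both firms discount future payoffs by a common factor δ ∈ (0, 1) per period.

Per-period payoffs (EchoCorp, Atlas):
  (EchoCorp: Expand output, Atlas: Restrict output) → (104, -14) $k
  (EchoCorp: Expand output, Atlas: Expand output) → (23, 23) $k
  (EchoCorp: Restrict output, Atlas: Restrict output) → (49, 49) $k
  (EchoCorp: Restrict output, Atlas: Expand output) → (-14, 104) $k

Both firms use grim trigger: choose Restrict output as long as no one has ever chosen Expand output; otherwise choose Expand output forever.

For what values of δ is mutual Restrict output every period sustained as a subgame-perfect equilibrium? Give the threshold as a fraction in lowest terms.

Cooperation forever yields 49 each period: 49/(1−δ).
Deviating yields 104 once, then 23 forever: 104 + 23δ/(1−δ).
No profitable deviation requires 49/(1−δ) ≥ 104 + 23δ/(1−δ).
Multiplying by (1−δ): 49 ≥ 104(1−δ) + 23δ = 104 − 81δ.
So 81δ ≥ 55, i.e. δ ≥ 55/81.

55/81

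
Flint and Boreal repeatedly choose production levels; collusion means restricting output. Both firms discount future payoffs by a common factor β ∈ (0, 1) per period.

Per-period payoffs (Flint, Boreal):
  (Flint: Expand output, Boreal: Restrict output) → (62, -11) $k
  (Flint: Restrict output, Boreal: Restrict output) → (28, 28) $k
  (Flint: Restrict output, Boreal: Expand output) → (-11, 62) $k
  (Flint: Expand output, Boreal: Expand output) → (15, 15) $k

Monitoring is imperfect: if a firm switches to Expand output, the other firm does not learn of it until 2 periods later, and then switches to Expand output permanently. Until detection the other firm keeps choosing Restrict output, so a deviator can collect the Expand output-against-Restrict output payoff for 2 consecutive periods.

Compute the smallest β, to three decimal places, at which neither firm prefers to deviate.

The best deviation is to choose Expand output for all 2 undetected periods, earning 62 each, then 15 forever once detected.
Deviation value: 62(1−β^2)/(1−β) + 15β^2/(1−β); cooperation value: 28/(1−β).
IC: 28 ≥ 62(1−β^2) + 15β^2 = 62 − 47β^2.
So β^2 ≥ 34/47, giving β ≥ (34/47)^(1/2) ≈ 0.851.

0.851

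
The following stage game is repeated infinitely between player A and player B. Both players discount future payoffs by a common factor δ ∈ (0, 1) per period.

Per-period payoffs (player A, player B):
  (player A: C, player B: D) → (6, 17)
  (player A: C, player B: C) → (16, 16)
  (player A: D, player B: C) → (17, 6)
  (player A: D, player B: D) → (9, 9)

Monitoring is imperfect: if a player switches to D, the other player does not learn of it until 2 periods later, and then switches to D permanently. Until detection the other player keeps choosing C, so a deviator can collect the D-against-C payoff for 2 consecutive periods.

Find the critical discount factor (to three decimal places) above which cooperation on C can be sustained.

Deviating for the 2 undetected periods gains 17−16 = 1 per period over cooperation, then loses 16−9 = 7 per period forever once punishment starts.
Gain: 1(1 + δ + … + δ^1); loss: 7·δ^2/(1−δ).
No profitable deviation ⇔ 1(1−δ^2) ≤ 7·δ^2, i.e. δ^2 ≥ 1/(1+7) = 1/8.
Hence δ ≥ (1/8)^(1/2) ≈ 0.354.

0.354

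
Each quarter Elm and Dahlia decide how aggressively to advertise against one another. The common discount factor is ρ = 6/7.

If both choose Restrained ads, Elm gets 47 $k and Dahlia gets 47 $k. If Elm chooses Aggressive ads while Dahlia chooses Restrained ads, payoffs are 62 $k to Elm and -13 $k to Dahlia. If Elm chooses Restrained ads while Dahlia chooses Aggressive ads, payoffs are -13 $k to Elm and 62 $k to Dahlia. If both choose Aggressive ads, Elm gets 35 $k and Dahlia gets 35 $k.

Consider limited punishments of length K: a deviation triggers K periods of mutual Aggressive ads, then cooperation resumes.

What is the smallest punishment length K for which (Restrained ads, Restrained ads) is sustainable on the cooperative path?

2

Need Σ_{k=1}^{K} ρ^k ≥ (62−47)/(47−35) = 1.2500 at ρ = 6/7.
At K = 1 the sum is 0.8571 < 1.2500; at K = 2 it is 1.5918 ≥ 1.2500.
So the minimum punishment length is K = 2.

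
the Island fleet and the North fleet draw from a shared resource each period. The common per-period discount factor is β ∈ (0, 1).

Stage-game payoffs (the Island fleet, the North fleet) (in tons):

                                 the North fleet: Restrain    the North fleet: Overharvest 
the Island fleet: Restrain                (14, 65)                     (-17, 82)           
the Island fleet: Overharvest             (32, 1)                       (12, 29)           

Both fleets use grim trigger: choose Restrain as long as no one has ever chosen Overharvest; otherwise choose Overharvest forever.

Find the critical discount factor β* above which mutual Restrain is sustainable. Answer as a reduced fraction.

For the Island fleet: deviation gain 32−14 = 18, per-period punishment loss 14−12 = 2. IC gives β ≥ 18/20 = 9/10.
For the North fleet: gain 17, loss 36 per period, so β ≥ 17/53.
The tighter constraint is the Island fleet's, so cooperation needs β ≥ 9/10.

9/10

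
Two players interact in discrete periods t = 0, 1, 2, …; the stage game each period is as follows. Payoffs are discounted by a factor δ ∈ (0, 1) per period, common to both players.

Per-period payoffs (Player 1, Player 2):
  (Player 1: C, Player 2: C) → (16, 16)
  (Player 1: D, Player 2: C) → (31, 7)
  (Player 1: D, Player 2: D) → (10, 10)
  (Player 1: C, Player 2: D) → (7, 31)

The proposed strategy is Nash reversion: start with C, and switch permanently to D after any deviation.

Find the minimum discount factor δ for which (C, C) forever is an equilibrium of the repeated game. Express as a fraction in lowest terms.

Under grim trigger the critical discount factor is (T−C)/(T−P) with T = 31, C = 16, P = 10.
δ* = (31−16)/(31−10) = 15/21 = 5/7.

5/7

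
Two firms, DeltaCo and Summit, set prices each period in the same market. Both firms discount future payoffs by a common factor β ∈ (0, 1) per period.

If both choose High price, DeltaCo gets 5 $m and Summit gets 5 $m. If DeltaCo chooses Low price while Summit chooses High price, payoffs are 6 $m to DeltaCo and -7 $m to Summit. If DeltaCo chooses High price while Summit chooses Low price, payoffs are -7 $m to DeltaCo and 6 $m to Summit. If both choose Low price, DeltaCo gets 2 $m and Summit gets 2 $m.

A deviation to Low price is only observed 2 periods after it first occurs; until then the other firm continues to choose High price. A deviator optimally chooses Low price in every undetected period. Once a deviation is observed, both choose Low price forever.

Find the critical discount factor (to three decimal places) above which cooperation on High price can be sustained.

0.500

A deviator earns 6 for 2 periods, then 2 forever; cooperating earns 5 forever. Multiplying the IC by (1−β):
5 ≥ 6(1−β^2) + 2β^2, so 4·β^2 ≥ 1 and β^2 ≥ 1/4.
β ≥ (1/4)^(1/2) ≈ 0.500.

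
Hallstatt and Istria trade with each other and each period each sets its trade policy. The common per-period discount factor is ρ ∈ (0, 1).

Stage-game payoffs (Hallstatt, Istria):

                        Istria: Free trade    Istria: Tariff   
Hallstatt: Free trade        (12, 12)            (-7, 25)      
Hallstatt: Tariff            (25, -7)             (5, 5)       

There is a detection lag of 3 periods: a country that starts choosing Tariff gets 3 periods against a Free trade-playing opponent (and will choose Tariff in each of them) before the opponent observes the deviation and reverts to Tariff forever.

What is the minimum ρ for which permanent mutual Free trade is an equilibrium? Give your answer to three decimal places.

A deviator earns 25 for 3 periods, then 5 forever; cooperating earns 12 forever. Multiplying the IC by (1−ρ):
12 ≥ 25(1−ρ^3) + 5ρ^3, so 20·ρ^3 ≥ 13 and ρ^3 ≥ 13/20.
ρ ≥ (13/20)^(1/3) ≈ 0.866.

0.866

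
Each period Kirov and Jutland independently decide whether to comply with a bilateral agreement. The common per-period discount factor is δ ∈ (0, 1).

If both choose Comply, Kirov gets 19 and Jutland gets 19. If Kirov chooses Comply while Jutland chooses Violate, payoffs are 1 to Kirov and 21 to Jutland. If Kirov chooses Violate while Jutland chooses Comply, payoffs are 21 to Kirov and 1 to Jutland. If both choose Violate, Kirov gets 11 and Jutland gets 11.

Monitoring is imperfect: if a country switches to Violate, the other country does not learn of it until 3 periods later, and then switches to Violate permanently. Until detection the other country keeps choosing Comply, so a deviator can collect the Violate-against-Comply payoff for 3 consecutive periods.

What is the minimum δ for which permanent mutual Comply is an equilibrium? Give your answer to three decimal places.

0.585

The best deviation is to choose Violate for all 3 undetected periods, earning 21 each, then 11 forever once detected.
Deviation value: 21(1−δ^3)/(1−δ) + 11δ^3/(1−δ); cooperation value: 19/(1−δ).
IC: 19 ≥ 21(1−δ^3) + 11δ^3 = 21 − 10δ^3.
So δ^3 ≥ 2/10 = 1/5, giving δ ≥ (1/5)^(1/3) ≈ 0.585.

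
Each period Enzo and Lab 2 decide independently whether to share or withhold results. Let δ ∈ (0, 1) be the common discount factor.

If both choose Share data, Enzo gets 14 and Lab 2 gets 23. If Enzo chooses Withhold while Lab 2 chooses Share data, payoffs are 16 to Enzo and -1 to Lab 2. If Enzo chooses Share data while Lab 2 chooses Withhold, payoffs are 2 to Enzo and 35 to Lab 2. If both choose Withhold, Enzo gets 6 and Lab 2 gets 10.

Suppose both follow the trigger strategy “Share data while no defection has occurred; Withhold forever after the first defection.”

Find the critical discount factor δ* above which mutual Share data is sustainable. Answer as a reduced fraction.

For Enzo: deviation gain 16−14 = 2, per-period punishment loss 14−6 = 8. IC gives δ ≥ 2/10 = 1/5.
For Lab 2: gain 12, loss 13 per period, so δ ≥ 12/25.
The tighter constraint is Lab 2's, so cooperation needs δ ≥ 12/25.

12/25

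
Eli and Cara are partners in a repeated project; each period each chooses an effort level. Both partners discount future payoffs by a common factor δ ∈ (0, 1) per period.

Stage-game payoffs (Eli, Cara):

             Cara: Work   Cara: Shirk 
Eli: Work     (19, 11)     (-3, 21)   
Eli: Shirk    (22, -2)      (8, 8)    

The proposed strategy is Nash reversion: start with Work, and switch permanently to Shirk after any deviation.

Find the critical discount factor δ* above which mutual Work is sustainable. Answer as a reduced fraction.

Eli's threshold: (22−19)/(22−8) = 3/14.
Cara's threshold: (21−11)/(21−8) = 10/13.
3/14 < 10/13, so Cara binds and δ* = 10/13.

10/13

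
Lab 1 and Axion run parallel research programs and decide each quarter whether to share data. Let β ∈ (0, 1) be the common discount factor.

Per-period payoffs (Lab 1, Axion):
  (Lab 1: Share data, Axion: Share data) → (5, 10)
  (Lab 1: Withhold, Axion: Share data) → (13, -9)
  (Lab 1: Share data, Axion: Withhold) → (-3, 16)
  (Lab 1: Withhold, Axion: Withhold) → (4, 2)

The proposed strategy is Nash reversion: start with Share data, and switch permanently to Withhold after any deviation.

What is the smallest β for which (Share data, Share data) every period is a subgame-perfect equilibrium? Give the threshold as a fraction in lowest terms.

8/9

For Lab 1: deviation gain 13−5 = 8, per-period punishment loss 5−4 = 1. IC gives β ≥ 8/9.
For Axion: gain 6, loss 8 per period, so β ≥ 6/14 = 3/7.
The tighter constraint is Lab 1's, so cooperation needs β ≥ 8/9.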